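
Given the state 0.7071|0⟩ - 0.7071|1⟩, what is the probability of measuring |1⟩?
0.5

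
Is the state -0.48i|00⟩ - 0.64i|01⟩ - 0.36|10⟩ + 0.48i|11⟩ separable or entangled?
Entangled

Writing the state as a|00⟩ + b|01⟩ + c|10⟩ + d|11⟩, it is a product state iff ad − bc = 0.
Here (a, b, c, d) = (-0.48i, -0.64i, -0.36, 0.48i): ad − bc = (-0.48i)(0.48i) − (-0.64i)(-0.36) = (0.2304 - 0.2304i) ≠ 0, so the state is entangled.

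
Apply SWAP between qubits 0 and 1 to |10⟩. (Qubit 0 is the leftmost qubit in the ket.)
|01⟩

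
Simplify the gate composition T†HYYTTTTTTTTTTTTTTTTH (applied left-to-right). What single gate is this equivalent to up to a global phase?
T†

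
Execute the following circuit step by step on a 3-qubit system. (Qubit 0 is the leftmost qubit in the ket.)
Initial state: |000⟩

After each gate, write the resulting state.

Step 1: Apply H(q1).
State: 1/√2|000⟩ + 1/√2|010⟩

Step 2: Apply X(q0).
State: 1/√2|100⟩ + 1/√2|110⟩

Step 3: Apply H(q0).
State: 1/2|000⟩ + 1/2|010⟩ - 1/2|100⟩ - 1/2|110⟩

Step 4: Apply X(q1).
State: 1/2|000⟩ + 1/2|010⟩ - 1/2|100⟩ - 1/2|110⟩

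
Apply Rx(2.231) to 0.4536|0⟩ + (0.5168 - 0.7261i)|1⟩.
(-0.4527 - 0.4642i)|0⟩ + (0.2273 - 0.7267i)|1⟩

Rx(2.231) = [[cos(θ/2), −i·sin(θ/2)], [−i·sin(θ/2), cos(θ/2)]]; θ = 2.231, cos(θ/2) ≈ 0.439728, sin(θ/2) ≈ 0.898131.
With a = amp(|0⟩) = 0.4536 and b = amp(|1⟩) = (0.5168 - 0.7261i):
new amp(|0⟩) = (0.439728)·a + (-0.898131i)·b = (-0.4527 - 0.4642i)
new amp(|1⟩) = (-0.898131i)·a + (0.439728)·b = (0.2273 - 0.7267i)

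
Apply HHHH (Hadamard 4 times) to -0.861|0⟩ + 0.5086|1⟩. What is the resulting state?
-0.861|0⟩ + 0.5086|1⟩

H² = I, so an even number of Hadamards cancels: H^4 = I and the state is unchanged.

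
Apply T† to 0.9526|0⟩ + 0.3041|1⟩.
0.9526|0⟩ + (0.215 - 0.215i)|1⟩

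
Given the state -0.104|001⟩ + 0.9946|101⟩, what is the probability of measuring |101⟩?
0.9892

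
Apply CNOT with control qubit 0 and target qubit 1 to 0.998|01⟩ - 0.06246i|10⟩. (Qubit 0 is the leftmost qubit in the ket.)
0.998|01⟩ - 0.06246i|11⟩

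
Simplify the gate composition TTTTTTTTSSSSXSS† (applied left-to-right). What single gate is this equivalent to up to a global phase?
X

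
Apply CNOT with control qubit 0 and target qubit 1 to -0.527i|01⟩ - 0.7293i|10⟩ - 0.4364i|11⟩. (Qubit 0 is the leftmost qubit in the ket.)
-0.527i|01⟩ - 0.4364i|10⟩ - 0.7293i|11⟩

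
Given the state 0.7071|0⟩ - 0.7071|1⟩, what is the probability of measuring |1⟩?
0.5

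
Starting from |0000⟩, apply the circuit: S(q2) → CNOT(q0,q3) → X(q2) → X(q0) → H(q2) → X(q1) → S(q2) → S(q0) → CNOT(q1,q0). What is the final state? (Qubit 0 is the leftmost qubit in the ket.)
(1/√2)i|0100⟩ + 1/√2|0110⟩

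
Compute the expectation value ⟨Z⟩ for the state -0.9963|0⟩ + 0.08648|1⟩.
0.9851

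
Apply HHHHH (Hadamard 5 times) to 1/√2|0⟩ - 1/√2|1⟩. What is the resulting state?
|1⟩

H² = I, so H^5 = H: a single Hadamard. With (a, b) = (1/√2, -1/√2), H gives ((a + b)/√2, (a − b)/√2) = (0, 1).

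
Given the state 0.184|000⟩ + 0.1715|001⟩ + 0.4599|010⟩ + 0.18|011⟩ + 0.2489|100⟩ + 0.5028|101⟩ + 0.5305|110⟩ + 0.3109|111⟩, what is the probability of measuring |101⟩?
0.2528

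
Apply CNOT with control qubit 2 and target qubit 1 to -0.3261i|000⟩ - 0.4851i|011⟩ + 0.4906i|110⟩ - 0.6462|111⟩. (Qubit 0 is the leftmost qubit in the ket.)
-0.3261i|000⟩ - 0.4851i|001⟩ - 0.6462|101⟩ + 0.4906i|110⟩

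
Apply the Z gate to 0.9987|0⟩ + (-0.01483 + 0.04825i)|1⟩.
0.9987|0⟩ + (0.01483 - 0.04825i)|1⟩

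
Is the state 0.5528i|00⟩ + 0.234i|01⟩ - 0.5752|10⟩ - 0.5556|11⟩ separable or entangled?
Entangled

Writing the state as a|00⟩ + b|01⟩ + c|10⟩ + d|11⟩, it is a product state iff ad − bc = 0.
Here (a, b, c, d) = (0.5528i, 0.234i, -0.5752, -0.5556): ad − bc = (0.5528i)(-0.5556) − (0.234i)(-0.5752) = -0.1725i ≠ 0, so the state is entangled.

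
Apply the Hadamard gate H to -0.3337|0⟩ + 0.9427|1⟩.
0.4306|0⟩ - 0.9026|1⟩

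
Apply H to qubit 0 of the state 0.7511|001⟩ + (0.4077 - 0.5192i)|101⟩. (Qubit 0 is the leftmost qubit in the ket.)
(0.8194 - 0.3671i)|001⟩ + (0.2428 + 0.3671i)|101⟩

H on qubit 0 mixes each pair of kets that differ only in qubit 0: amplitudes (a, b) of (|…0…⟩, |…1…⟩) become ((a + b)/√2, (a − b)/√2). Kets absent from the input have amplitude 0.
(|001⟩, |101⟩): (a, b) = (0.7511, (0.4077 - 0.5192i)) → ((0.8194 - 0.3671i), (0.2428 + 0.3671i))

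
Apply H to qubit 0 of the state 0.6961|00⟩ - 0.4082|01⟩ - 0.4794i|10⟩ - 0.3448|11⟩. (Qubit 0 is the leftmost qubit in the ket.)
(0.4922 - 0.339i)|00⟩ - 0.5325|01⟩ + (0.4922 + 0.339i)|10⟩ - 0.04483|11⟩

H on qubit 0 mixes each pair of kets that differ only in qubit 0: amplitudes (a, b) of (|…0…⟩, |…1…⟩) become ((a + b)/√2, (a − b)/√2). Kets absent from the input have amplitude 0.
(|00⟩, |10⟩): (a, b) = (0.6961, -0.4794i) → ((0.4922 - 0.339i), (0.4922 + 0.339i))
(|01⟩, |11⟩): (a, b) = (-0.4082, -0.3448) → (-0.5325, -0.04483)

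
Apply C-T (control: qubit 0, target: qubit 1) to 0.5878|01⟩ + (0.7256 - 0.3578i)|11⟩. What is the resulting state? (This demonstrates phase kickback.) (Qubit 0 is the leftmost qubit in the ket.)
0.5878|01⟩ + (0.7661 + 0.2601i)|11⟩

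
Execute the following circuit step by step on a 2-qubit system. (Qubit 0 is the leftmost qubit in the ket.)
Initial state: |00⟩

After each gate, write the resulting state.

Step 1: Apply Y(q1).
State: i|01⟩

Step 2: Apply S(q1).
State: -|01⟩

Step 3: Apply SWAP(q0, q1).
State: -|10⟩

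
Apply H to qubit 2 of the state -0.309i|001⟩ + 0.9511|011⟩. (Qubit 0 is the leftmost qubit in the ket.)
-0.2185i|000⟩ + 0.2185i|001⟩ + 0.6725|010⟩ - 0.6725|011⟩

H on qubit 2 mixes each pair of kets that differ only in qubit 2: amplitudes (a, b) of (|…0…⟩, |…1…⟩) become ((a + b)/√2, (a − b)/√2). Kets absent from the input have amplitude 0.
(|000⟩, |001⟩): (a, b) = (0, -0.309i) → (-0.2185i, 0.2185i)
(|010⟩, |011⟩): (a, b) = (0, 0.9511) → (0.6725, -0.6725)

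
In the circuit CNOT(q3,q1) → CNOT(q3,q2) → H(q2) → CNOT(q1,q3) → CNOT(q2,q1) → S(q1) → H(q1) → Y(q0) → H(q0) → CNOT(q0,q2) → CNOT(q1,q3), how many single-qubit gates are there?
5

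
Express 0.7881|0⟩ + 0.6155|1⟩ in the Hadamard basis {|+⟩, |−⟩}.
0.9925|+⟩ + 0.122|−⟩

With |ψ⟩ = α|0⟩ + β|1⟩, the Hadamard-basis coefficients are ⟨+|ψ⟩ = (α + β)/√2 and ⟨−|ψ⟩ = (α − β)/√2.
Here α = 0.7881, β = 0.6155: (α + β)/√2 = 0.9925, (α − β)/√2 = 0.122.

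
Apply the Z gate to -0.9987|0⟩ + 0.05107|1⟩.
-0.9987|0⟩ - 0.05107|1⟩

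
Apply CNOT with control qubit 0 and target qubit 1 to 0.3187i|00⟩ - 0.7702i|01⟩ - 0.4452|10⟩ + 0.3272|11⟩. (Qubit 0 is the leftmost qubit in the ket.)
0.3187i|00⟩ - 0.7702i|01⟩ + 0.3272|10⟩ - 0.4452|11⟩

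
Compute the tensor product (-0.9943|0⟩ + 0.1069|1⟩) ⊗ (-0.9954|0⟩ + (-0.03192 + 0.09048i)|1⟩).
0.9897|00⟩ + (0.03174 - 0.08996i)|01⟩ - 0.1064|10⟩ + (-0.003412 + 0.009672i)|11⟩

amp(|b₁b₂…⟩) = product of the factor amplitudes for bits b₁, b₂, …; only kets whose every factor amplitude is nonzero survive.
|00⟩: (-0.9943)(-0.9954) = 0.9897
|01⟩: (-0.9943)(-0.03192 + 0.09048i) = (0.03174 - 0.08996i)
|10⟩: (0.1069)(-0.9954) = -0.1064
|11⟩: (0.1069)(-0.03192 + 0.09048i) = (-0.003412 + 0.009672i)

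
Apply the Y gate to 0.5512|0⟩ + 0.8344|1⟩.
-0.8344i|0⟩ + 0.5512i|1⟩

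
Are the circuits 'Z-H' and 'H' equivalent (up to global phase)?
No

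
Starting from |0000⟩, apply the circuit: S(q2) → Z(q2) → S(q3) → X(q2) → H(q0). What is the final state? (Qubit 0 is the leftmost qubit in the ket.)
1/√2|0010⟩ + 1/√2|1010⟩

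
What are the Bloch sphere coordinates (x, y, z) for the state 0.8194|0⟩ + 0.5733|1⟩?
(0.9395, 0, 0.3427)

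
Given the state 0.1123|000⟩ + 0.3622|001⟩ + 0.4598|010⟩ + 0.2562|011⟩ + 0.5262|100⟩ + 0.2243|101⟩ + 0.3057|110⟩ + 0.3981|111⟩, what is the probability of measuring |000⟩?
0.01261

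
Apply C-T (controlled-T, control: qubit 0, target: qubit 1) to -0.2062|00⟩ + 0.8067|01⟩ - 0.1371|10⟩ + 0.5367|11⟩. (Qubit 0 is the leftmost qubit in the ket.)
-0.2062|00⟩ + 0.8067|01⟩ - 0.1371|10⟩ + (0.3795 + 0.3795i)|11⟩

C-T leaves the control-|0⟩ kets |00⟩, |01⟩ unchanged and applies T to qubit 1 on the control-|1⟩ pair (|10⟩, |11⟩).
T = [[1, 0], [0, (1/√2 + (1/√2)i)]].
With a = amp(|10⟩) = -0.1371 and b = amp(|11⟩) = 0.5367:
new amp(|10⟩) = (1)·a = -0.1371
new amp(|11⟩) = (1/√2 + (1/√2)i)·b = (0.3795 + 0.3795i)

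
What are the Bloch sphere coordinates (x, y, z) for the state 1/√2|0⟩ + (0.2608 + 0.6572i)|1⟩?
(0.3688, 0.9294, 0.00007152)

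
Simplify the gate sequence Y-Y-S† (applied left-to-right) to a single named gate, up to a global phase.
S†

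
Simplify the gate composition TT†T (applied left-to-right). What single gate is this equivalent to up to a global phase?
T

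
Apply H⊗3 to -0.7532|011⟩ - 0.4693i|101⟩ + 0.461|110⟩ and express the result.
(-0.1033 - 0.1659i)|000⟩ + (0.4293 + 0.1659i)|001⟩ + (0.1033 - 0.1659i)|010⟩ + (-0.4293 + 0.1659i)|011⟩ + (-0.4293 + 0.1659i)|100⟩ + (0.1033 - 0.1659i)|101⟩ + (0.4293 + 0.1659i)|110⟩ + (-0.1033 - 0.1659i)|111⟩

H⊗3 gives amp(|y⟩) = (1/2√2) Σ_x (−1)^(x·y) amp(|x⟩), where x·y is the number of positions in which both x and y have a 1.
|000⟩: (-0.7532 - 0.4693i + 0.461)/(2√2) = (-0.1033 - 0.1659i)
|001⟩: (0.7532 + 0.4693i + 0.461)/(2√2) = (0.4293 + 0.1659i)
|010⟩: (0.7532 - 0.4693i - 0.461)/(2√2) = (0.1033 - 0.1659i)
|011⟩: (-0.7532 + 0.4693i - 0.461)/(2√2) = (-0.4293 + 0.1659i)
|100⟩: (-0.7532 + 0.4693i - 0.461)/(2√2) = (-0.4293 + 0.1659i)
|101⟩: (0.7532 - 0.4693i - 0.461)/(2√2) = (0.1033 - 0.1659i)
|110⟩: (0.7532 + 0.4693i + 0.461)/(2√2) = (0.4293 + 0.1659i)
|111⟩: (-0.7532 - 0.4693i + 0.461)/(2√2) = (-0.1033 - 0.1659i)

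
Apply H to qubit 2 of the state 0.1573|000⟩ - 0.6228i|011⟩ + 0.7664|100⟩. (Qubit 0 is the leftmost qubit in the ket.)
0.1112|000⟩ + 0.1112|001⟩ - 0.4404i|010⟩ + 0.4404i|011⟩ + 0.5419|100⟩ + 0.5419|101⟩

H on qubit 2 mixes each pair of kets that differ only in qubit 2: amplitudes (a, b) of (|…0…⟩, |…1…⟩) become ((a + b)/√2, (a − b)/√2). Kets absent from the input have amplitude 0.
(|000⟩, |001⟩): (a, b) = (0.1573, 0) → (0.1112, 0.1112)
(|010⟩, |011⟩): (a, b) = (0, -0.6228i) → (-0.4404i, 0.4404i)
(|100⟩, |101⟩): (a, b) = (0.7664, 0) → (0.5419, 0.5419)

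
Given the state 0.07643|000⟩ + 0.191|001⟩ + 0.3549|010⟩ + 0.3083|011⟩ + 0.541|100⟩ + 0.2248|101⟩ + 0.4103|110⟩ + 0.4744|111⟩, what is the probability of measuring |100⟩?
0.2927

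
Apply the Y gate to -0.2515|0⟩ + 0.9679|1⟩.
-0.9679i|0⟩ - 0.2515i|1⟩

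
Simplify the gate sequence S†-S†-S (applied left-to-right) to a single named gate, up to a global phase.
S†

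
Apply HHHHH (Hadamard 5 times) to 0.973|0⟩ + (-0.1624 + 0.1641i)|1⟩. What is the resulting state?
(0.5732 + 0.116i)|0⟩ + (0.8028 - 0.116i)|1⟩

H² = I, so H^5 = H: a single Hadamard. With (a, b) = (0.973, (-0.1624 + 0.1641i)), H gives ((a + b)/√2, (a − b)/√2) = ((0.5732 + 0.116i), (0.8028 - 0.116i)).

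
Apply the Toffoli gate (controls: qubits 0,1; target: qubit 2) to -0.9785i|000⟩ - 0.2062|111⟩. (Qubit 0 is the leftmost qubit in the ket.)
-0.9785i|000⟩ - 0.2062|110⟩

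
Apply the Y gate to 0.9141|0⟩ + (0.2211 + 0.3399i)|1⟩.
(0.3399 - 0.2211i)|0⟩ + 0.9141i|1⟩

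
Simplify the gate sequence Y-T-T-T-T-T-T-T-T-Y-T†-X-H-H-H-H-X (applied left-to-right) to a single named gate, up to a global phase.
T†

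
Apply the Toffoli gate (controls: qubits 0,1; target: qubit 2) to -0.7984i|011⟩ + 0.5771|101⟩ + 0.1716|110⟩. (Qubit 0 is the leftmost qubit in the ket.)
-0.7984i|011⟩ + 0.5771|101⟩ + 0.1716|111⟩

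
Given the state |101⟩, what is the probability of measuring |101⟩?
1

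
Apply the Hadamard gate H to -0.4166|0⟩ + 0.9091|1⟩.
0.3483|0⟩ - 0.9374|1⟩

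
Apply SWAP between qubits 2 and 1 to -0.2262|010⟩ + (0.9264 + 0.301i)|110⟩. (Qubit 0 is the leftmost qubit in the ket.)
-0.2262|001⟩ + (0.9264 + 0.301i)|101⟩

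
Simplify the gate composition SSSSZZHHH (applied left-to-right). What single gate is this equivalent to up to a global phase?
H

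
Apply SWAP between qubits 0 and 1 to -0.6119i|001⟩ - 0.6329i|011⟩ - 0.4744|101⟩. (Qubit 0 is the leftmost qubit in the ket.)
-0.6119i|001⟩ - 0.4744|011⟩ - 0.6329i|101⟩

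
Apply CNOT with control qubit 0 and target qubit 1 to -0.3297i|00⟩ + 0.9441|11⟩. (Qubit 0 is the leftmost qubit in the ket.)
-0.3297i|00⟩ + 0.9441|10⟩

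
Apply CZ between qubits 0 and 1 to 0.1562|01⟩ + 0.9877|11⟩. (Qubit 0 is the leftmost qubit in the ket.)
0.1562|01⟩ - 0.9877|11⟩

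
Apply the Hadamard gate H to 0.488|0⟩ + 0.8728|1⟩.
0.9622|0⟩ - 0.2721|1⟩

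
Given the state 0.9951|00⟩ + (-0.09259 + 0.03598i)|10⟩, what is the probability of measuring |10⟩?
0.009867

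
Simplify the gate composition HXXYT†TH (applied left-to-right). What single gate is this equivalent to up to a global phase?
Y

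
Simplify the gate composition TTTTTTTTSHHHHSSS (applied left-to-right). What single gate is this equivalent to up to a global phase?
I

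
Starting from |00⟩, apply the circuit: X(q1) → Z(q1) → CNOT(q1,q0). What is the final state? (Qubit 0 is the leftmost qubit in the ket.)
-|11⟩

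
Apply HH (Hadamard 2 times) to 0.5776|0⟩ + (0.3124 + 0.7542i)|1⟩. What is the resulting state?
0.5776|0⟩ + (0.3124 + 0.7542i)|1⟩

H² = I, so an even number of Hadamards cancels: H^2 = I and the state is unchanged.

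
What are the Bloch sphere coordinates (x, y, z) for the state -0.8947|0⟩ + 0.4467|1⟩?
(-0.7993, 0, 0.6009)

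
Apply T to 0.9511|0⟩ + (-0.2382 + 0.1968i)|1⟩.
0.9511|0⟩ + (-0.3076 - 0.02927i)|1⟩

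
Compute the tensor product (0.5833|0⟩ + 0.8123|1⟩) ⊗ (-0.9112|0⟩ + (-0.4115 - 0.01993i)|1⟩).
-0.5315|00⟩ + (-0.24 - 0.01163i)|01⟩ - 0.7402|10⟩ + (-0.3343 - 0.01619i)|11⟩

amp(|b₁b₂…⟩) = product of the factor amplitudes for bits b₁, b₂, …; only kets whose every factor amplitude is nonzero survive.
|00⟩: (0.5833)(-0.9112) = -0.5315
|01⟩: (0.5833)(-0.4115 - 0.01993i) = (-0.24 - 0.01163i)
|10⟩: (0.8123)(-0.9112) = -0.7402
|11⟩: (0.8123)(-0.4115 - 0.01993i) = (-0.3343 - 0.01619i)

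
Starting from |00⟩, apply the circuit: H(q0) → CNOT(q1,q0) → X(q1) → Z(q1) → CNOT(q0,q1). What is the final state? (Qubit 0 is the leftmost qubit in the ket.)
-1/√2|01⟩ - 1/√2|10⟩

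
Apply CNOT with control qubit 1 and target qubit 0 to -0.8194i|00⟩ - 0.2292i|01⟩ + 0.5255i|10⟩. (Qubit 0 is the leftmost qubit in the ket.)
-0.8194i|00⟩ + 0.5255i|10⟩ - 0.2292i|11⟩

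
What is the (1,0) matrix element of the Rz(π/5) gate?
0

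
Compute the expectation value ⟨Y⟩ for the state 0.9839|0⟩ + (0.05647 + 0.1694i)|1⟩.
0.3333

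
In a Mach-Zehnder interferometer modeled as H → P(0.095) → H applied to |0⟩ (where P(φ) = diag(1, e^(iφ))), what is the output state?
(0.9977 + 0.04743i)|0⟩ + (0.002255 - 0.04743i)|1⟩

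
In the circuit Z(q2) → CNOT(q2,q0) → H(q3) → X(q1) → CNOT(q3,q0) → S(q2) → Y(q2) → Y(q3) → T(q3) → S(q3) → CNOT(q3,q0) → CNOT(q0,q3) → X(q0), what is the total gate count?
13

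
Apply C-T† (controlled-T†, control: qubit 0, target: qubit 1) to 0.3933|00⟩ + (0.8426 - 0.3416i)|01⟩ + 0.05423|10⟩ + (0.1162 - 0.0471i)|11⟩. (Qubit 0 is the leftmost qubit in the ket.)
0.3933|00⟩ + (0.8426 - 0.3416i)|01⟩ + 0.05423|10⟩ + (0.04886 - 0.1155i)|11⟩

C-T† leaves the control-|0⟩ kets |00⟩, |01⟩ unchanged and applies T† to qubit 1 on the control-|1⟩ pair (|10⟩, |11⟩).
T† = [[1, 0], [0, (1/√2 - (1/√2)i)]].
With a = amp(|10⟩) = 0.05423 and b = amp(|11⟩) = (0.1162 - 0.0471i):
new amp(|10⟩) = (1)·a = 0.05423
new amp(|11⟩) = (1/√2 - (1/√2)i)·b = (0.04886 - 0.1155i)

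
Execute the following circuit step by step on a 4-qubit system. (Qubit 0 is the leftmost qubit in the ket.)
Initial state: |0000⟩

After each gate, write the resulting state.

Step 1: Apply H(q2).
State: 1/√2|0000⟩ + 1/√2|0010⟩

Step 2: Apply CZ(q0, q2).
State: 1/√2|0000⟩ + 1/√2|0010⟩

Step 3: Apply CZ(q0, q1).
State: 1/√2|0000⟩ + 1/√2|0010⟩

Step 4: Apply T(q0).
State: 1/√2|0000⟩ + 1/√2|0010⟩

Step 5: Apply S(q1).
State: 1/√2|0000⟩ + 1/√2|0010⟩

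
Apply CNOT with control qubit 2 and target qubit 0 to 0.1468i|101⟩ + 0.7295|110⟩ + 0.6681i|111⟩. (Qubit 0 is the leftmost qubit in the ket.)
0.1468i|001⟩ + 0.6681i|011⟩ + 0.7295|110⟩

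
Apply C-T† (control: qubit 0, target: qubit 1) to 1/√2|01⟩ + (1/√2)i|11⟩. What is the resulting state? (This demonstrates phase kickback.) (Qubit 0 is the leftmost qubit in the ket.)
1/√2|01⟩ + (1/2 + (1/2)i)|11⟩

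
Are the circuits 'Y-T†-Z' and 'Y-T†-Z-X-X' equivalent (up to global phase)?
Yes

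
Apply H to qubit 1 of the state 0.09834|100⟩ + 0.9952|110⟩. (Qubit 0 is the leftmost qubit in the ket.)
0.7732|100⟩ - 0.6342|110⟩

H on qubit 1 mixes each pair of kets that differ only in qubit 1: amplitudes (a, b) of (|…0…⟩, |…1…⟩) become ((a + b)/√2, (a − b)/√2). Kets absent from the input have amplitude 0.
(|100⟩, |110⟩): (a, b) = (0.09834, 0.9952) → (0.7732, -0.6342)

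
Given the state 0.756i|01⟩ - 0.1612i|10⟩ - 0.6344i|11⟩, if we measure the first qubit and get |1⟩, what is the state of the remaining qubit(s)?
-0.2463i|0⟩ - 0.9692i|1⟩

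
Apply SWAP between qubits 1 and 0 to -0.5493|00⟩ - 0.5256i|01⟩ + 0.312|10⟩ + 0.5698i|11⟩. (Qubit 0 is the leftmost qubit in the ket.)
-0.5493|00⟩ + 0.312|01⟩ - 0.5256i|10⟩ + 0.5698i|11⟩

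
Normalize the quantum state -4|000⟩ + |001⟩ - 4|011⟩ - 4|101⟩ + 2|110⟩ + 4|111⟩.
-0.4815|000⟩ + 0.1204|001⟩ - 0.4815|011⟩ - 0.4815|101⟩ + 0.2408|110⟩ + 0.4815|111⟩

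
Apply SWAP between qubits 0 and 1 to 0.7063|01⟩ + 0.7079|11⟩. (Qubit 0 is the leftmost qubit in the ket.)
0.7063|10⟩ + 0.7079|11⟩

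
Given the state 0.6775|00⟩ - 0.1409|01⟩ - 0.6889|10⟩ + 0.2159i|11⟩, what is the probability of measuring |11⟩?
0.04661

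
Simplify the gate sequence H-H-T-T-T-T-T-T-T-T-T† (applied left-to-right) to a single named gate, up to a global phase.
T†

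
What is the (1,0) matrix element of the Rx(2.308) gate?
-0.9144i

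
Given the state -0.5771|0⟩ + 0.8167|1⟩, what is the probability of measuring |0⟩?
0.333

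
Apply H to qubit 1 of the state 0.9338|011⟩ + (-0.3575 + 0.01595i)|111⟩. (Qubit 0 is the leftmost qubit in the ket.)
0.6603|001⟩ - 0.6603|011⟩ + (-0.2528 + 0.01128i)|101⟩ + (0.2528 - 0.01128i)|111⟩

H on qubit 1 mixes each pair of kets that differ only in qubit 1: amplitudes (a, b) of (|…0…⟩, |…1…⟩) become ((a + b)/√2, (a − b)/√2). Kets absent from the input have amplitude 0.
(|001⟩, |011⟩): (a, b) = (0, 0.9338) → (0.6603, -0.6603)
(|101⟩, |111⟩): (a, b) = (0, (-0.3575 + 0.01595i)) → ((-0.2528 + 0.01128i), (0.2528 - 0.01128i))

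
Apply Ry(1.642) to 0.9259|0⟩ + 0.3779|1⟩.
0.3544|0⟩ + 0.9351|1⟩

Ry(1.642) = [[cos(θ/2), −sin(θ/2)], [sin(θ/2), cos(θ/2)]]; θ = 1.642, cos(θ/2) ≈ 0.68149, sin(θ/2) ≈ 0.731828.
With a = amp(|0⟩) = 0.9259 and b = amp(|1⟩) = 0.3779:
new amp(|0⟩) = (0.68149)·a + (-0.731828)·b = 0.3544
new amp(|1⟩) = (0.731828)·a + (0.68149)·b = 0.9351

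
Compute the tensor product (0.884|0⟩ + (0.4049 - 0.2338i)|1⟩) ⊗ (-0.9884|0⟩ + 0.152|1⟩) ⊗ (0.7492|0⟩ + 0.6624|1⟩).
-0.6546|000⟩ - 0.5788|001⟩ + 0.1007|010⟩ + 0.08901|011⟩ + (-0.2998 + 0.1731i)|100⟩ + (-0.2651 + 0.1531i)|101⟩ + (0.04611 - 0.02662i)|110⟩ + (0.04077 - 0.02354i)|111⟩

amp(|b₁b₂…⟩) = product of the factor amplitudes for bits b₁, b₂, …; only kets whose every factor amplitude is nonzero survive.
|000⟩: (0.884)(-0.9884)(0.7492) = -0.6546
|001⟩: (0.884)(-0.9884)(0.6624) = -0.5788
|010⟩: (0.884)(0.152)(0.7492) = 0.1007
|011⟩: (0.884)(0.152)(0.6624) = 0.08901
|100⟩: (0.4049 - 0.2338i)(-0.9884)(0.7492) = (-0.2998 + 0.1731i)
|101⟩: (0.4049 - 0.2338i)(-0.9884)(0.6624) = (-0.2651 + 0.1531i)
|110⟩: (0.4049 - 0.2338i)(0.152)(0.7492) = (0.04611 - 0.02662i)
|111⟩: (0.4049 - 0.2338i)(0.152)(0.6624) = (0.04077 - 0.02354i)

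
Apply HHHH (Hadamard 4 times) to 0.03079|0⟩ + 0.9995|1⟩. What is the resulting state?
0.03079|0⟩ + 0.9995|1⟩

H² = I, so an even number of Hadamards cancels: H^4 = I and the state is unchanged.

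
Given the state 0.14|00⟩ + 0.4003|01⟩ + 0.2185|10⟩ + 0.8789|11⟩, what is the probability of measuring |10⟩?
0.04774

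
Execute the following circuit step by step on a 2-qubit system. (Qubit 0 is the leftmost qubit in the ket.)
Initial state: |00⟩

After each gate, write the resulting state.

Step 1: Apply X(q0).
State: |10⟩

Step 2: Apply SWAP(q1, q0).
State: |01⟩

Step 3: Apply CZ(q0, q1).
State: |01⟩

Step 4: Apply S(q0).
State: |01⟩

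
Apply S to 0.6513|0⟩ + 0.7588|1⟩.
0.6513|0⟩ + 0.7588i|1⟩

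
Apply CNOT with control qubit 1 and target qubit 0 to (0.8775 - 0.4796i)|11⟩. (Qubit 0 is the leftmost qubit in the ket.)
(0.8775 - 0.4796i)|01⟩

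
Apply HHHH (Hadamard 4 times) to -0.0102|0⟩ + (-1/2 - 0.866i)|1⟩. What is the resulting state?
-0.0102|0⟩ + (-1/2 - 0.866i)|1⟩

H² = I, so an even number of Hadamards cancels: H^4 = I and the state is unchanged.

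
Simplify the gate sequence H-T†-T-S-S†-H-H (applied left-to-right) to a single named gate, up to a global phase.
H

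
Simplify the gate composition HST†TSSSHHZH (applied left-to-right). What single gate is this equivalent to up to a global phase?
X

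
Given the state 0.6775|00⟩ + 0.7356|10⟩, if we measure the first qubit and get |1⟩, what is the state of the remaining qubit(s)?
|0⟩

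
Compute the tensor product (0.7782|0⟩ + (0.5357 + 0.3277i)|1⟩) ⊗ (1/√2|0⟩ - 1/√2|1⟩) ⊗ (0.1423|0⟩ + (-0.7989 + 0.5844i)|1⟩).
0.0783|000⟩ + (-0.4396 + 0.3216i)|001⟩ - 0.0783|010⟩ + (0.4396 - 0.3216i)|011⟩ + (0.0539 + 0.03297i)|100⟩ + (-0.438 + 0.03625i)|101⟩ + (-0.0539 - 0.03297i)|110⟩ + (0.438 - 0.03625i)|111⟩

amp(|b₁b₂…⟩) = product of the factor amplitudes for bits b₁, b₂, …; only kets whose every factor amplitude is nonzero survive.
|000⟩: (0.7782)(1/√2)(0.1423) = 0.0783
|001⟩: (0.7782)(1/√2)(-0.7989 + 0.5844i) = (-0.4396 + 0.3216i)
|010⟩: (0.7782)(-1/√2)(0.1423) = -0.0783
|011⟩: (0.7782)(-1/√2)(-0.7989 + 0.5844i) = (0.4396 - 0.3216i)
|100⟩: (0.5357 + 0.3277i)(1/√2)(0.1423) = (0.0539 + 0.03297i)
|101⟩: (0.5357 + 0.3277i)(1/√2)(-0.7989 + 0.5844i) = (-0.438 + 0.03625i)
|110⟩: (0.5357 + 0.3277i)(-1/√2)(0.1423) = (-0.0539 - 0.03297i)
|111⟩: (0.5357 + 0.3277i)(-1/√2)(-0.7989 + 0.5844i) = (0.438 - 0.03625i)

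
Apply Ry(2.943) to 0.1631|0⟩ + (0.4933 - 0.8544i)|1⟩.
(-0.4747 + 0.8502i)|0⟩ + (0.2112 - 0.0847i)|1⟩

Ry(2.943) = [[cos(θ/2), −sin(θ/2)], [sin(θ/2), cos(θ/2)]]; θ = 2.943, cos(θ/2) ≈ 0.0991332, sin(θ/2) ≈ 0.995074.
With a = amp(|0⟩) = 0.1631 and b = amp(|1⟩) = (0.4933 - 0.8544i):
new amp(|0⟩) = (0.0991332)·a + (-0.995074)·b = (-0.4747 + 0.8502i)
new amp(|1⟩) = (0.995074)·a + (0.0991332)·b = (0.2112 - 0.0847i)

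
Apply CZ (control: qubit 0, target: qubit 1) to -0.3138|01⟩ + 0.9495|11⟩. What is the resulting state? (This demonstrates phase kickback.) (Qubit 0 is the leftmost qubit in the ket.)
-0.3138|01⟩ - 0.9495|11⟩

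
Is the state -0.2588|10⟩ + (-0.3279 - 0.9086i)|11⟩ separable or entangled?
Separable

Writing the state as a|00⟩ + b|01⟩ + c|10⟩ + d|11⟩, it is a product state iff ad − bc = 0.
Here (a, b, c, d) = (0, 0, -0.2588, (-0.3279 - 0.9086i)): ad − bc = (0)(-0.3279 - 0.9086i) − (0)(-0.2588) = 0, so the state is separable.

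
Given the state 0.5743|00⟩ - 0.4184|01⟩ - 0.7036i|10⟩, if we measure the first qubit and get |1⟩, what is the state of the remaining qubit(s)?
-i|0⟩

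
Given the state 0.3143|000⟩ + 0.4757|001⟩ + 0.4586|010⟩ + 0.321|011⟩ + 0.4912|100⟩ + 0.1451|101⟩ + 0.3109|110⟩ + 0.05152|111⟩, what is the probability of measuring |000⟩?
0.09878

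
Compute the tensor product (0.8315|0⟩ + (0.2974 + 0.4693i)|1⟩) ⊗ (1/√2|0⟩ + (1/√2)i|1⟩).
0.588|00⟩ + 0.588i|01⟩ + (0.2103 + 0.3318i)|10⟩ + (-0.3318 + 0.2103i)|11⟩

amp(|b₁b₂…⟩) = product of the factor amplitudes for bits b₁, b₂, …; only kets whose every factor amplitude is nonzero survive.
|00⟩: (0.8315)(1/√2) = 0.588
|01⟩: (0.8315)((1/√2)i) = 0.588i
|10⟩: (0.2974 + 0.4693i)(1/√2) = (0.2103 + 0.3318i)
|11⟩: (0.2974 + 0.4693i)((1/√2)i) = (-0.3318 + 0.2103i)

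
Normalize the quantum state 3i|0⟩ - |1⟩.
0.9487i|0⟩ - 0.3162|1⟩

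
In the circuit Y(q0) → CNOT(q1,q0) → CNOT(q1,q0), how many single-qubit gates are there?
1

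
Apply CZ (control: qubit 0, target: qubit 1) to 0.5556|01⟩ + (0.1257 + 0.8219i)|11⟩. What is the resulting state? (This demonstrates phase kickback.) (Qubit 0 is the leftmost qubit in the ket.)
0.5556|01⟩ + (-0.1257 - 0.8219i)|11⟩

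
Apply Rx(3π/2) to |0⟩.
-1/√2|0⟩ - (1/√2)i|1⟩

Rx(3π/2) = [[cos(θ/2), −i·sin(θ/2)], [−i·sin(θ/2), cos(θ/2)]]; θ = 3π/2, cos(θ/2) ≈ -0.707107, sin(θ/2) ≈ 0.707107.
With a = amp(|0⟩) = 1 and b = amp(|1⟩) = 0:
new amp(|0⟩) = (-0.707107)·a + (-0.707107i)·b = -1/√2
new amp(|1⟩) = (-0.707107i)·a + (-0.707107)·b = -(1/√2)i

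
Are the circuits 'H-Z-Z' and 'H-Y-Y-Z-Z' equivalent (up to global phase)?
Yes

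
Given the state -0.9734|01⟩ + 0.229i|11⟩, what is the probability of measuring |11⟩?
0.05244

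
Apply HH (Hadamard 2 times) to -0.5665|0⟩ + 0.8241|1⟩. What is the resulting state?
-0.5665|0⟩ + 0.8241|1⟩

H² = I, so an even number of Hadamards cancels: H^2 = I and the state is unchanged.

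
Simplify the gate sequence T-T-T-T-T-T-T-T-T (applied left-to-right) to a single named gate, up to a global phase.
T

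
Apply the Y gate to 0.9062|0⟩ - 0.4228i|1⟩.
-0.4228|0⟩ + 0.9062i|1⟩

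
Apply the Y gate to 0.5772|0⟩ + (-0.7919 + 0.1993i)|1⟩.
(0.1993 + 0.7919i)|0⟩ + 0.5772i|1⟩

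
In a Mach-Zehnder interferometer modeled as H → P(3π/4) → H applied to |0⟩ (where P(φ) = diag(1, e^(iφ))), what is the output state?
(0.1464 + (1/√8)i)|0⟩ + (0.8536 - (1/√8)i)|1⟩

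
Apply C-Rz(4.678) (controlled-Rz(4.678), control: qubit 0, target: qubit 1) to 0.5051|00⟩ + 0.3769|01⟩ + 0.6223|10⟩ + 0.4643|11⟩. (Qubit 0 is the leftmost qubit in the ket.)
0.5051|00⟩ + 0.3769|01⟩ + (-0.4324 - 0.4475i)|10⟩ + (-0.3226 + 0.3339i)|11⟩

C-Rz(4.678) leaves the control-|0⟩ kets |00⟩, |01⟩ unchanged and applies Rz(4.678) to qubit 1 on the control-|1⟩ pair (|10⟩, |11⟩).
Rz(4.678) = [[e^(−iθ/2), 0], [0, e^(iθ/2)]] with e^(±iθ/2) = cos(θ/2) ± i·sin(θ/2); θ = 4.678, cos(θ/2) ≈ -0.694845, sin(θ/2) ≈ 0.71916.
With a = amp(|10⟩) = 0.6223 and b = amp(|11⟩) = 0.4643:
new amp(|10⟩) = (-0.694845 - 0.71916i)·a = (-0.4324 - 0.4475i)
new amp(|11⟩) = (-0.694845 + 0.71916i)·b = (-0.3226 + 0.3339i)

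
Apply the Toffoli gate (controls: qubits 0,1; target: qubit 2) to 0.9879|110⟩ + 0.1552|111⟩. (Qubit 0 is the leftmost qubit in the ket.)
0.1552|110⟩ + 0.9879|111⟩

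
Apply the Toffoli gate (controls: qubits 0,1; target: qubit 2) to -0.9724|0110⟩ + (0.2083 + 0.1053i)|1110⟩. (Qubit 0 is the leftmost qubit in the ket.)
-0.9724|0110⟩ + (0.2083 + 0.1053i)|1100⟩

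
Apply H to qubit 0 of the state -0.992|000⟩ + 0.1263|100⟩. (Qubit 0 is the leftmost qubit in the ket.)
-0.6121|000⟩ - 0.7908|100⟩

H on qubit 0 mixes each pair of kets that differ only in qubit 0: amplitudes (a, b) of (|…0…⟩, |…1…⟩) become ((a + b)/√2, (a − b)/√2). Kets absent from the input have amplitude 0.
(|000⟩, |100⟩): (a, b) = (-0.992, 0.1263) → (-0.6121, -0.7908)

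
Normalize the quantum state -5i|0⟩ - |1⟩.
-0.9806i|0⟩ - 0.1961|1⟩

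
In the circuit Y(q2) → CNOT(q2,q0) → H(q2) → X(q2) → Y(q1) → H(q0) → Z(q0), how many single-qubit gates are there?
6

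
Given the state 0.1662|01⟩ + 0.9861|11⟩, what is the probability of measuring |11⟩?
0.9724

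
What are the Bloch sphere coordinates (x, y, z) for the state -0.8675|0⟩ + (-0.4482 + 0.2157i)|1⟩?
(0.7776, -0.3742, 0.5051)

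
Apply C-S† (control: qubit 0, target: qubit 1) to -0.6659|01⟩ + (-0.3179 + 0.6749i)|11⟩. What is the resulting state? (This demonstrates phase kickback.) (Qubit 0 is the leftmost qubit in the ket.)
-0.6659|01⟩ + (0.6749 + 0.3179i)|11⟩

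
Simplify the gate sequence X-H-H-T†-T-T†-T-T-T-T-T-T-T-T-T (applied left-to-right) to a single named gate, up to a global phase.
X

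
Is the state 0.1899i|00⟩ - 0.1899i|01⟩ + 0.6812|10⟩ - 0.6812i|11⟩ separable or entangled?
Entangled

Writing the state as a|00⟩ + b|01⟩ + c|10⟩ + d|11⟩, it is a product state iff ad − bc = 0.
Here (a, b, c, d) = (0.1899i, -0.1899i, 0.6812, -0.6812i): ad − bc = (0.1899i)(-0.6812i) − (-0.1899i)(0.6812) = (0.1294 + 0.1294i) ≠ 0, so the state is entangled.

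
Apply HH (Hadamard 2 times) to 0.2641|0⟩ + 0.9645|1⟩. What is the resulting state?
0.2641|0⟩ + 0.9645|1⟩

H² = I, so an even number of Hadamards cancels: H^2 = I and the state is unchanged.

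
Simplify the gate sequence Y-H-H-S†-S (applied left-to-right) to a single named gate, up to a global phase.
Y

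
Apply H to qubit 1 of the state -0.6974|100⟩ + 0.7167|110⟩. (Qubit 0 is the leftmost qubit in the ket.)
0.01365|100⟩ - 0.9999|110⟩

H on qubit 1 mixes each pair of kets that differ only in qubit 1: amplitudes (a, b) of (|…0…⟩, |…1…⟩) become ((a + b)/√2, (a − b)/√2). Kets absent from the input have amplitude 0.
(|100⟩, |110⟩): (a, b) = (-0.6974, 0.7167) → (0.01365, -0.9999)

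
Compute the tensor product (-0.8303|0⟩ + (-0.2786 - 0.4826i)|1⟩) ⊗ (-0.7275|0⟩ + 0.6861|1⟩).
0.604|00⟩ - 0.5697|01⟩ + (0.2027 + 0.3511i)|10⟩ + (-0.1911 - 0.3311i)|11⟩

amp(|b₁b₂…⟩) = product of the factor amplitudes for bits b₁, b₂, …; only kets whose every factor amplitude is nonzero survive.
|00⟩: (-0.8303)(-0.7275) = 0.604
|01⟩: (-0.8303)(0.6861) = -0.5697
|10⟩: (-0.2786 - 0.4826i)(-0.7275) = (0.2027 + 0.3511i)
|11⟩: (-0.2786 - 0.4826i)(0.6861) = (-0.1911 - 0.3311i)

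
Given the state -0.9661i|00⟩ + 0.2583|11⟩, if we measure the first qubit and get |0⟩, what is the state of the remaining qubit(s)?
-i|0⟩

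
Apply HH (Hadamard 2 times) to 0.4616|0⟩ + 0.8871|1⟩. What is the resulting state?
0.4616|0⟩ + 0.8871|1⟩

H² = I, so an even number of Hadamards cancels: H^2 = I and the state is unchanged.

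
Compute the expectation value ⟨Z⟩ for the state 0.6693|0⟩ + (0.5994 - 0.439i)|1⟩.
-0.104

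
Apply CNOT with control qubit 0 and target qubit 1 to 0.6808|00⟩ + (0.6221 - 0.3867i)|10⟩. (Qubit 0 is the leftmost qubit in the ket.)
0.6808|00⟩ + (0.6221 - 0.3867i)|11⟩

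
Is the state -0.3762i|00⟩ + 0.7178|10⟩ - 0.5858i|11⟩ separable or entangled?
Entangled

Writing the state as a|00⟩ + b|01⟩ + c|10⟩ + d|11⟩, it is a product state iff ad − bc = 0.
Here (a, b, c, d) = (-0.3762i, 0, 0.7178, -0.5858i): ad − bc = (-0.3762i)(-0.5858i) − (0)(0.7178) = -0.2204 ≠ 0, so the state is entangled.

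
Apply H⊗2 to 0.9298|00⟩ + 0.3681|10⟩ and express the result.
0.649|00⟩ + 0.649|01⟩ + 0.2809|10⟩ + 0.2809|11⟩

H⊗2 gives amp(|y⟩) = (1/2) Σ_x (−1)^(x·y) amp(|x⟩), where x·y is the number of positions in which both x and y have a 1.
|00⟩: (0.9298 + 0.3681)/2 = 0.649
|01⟩: (0.9298 + 0.3681)/2 = 0.649
|10⟩: (0.9298 - 0.3681)/2 = 0.2809
|11⟩: (0.9298 - 0.3681)/2 = 0.2809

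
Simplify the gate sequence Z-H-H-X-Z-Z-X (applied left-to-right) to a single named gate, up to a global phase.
Z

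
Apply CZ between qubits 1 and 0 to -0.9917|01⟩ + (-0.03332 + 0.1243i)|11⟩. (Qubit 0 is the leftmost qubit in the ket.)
-0.9917|01⟩ + (0.03332 - 0.1243i)|11⟩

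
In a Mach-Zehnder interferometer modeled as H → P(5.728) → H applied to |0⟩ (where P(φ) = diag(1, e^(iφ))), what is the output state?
(0.9249 - 0.2636i)|0⟩ + (0.0751 + 0.2636i)|1⟩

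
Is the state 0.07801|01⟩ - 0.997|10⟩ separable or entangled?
Entangled

Writing the state as a|00⟩ + b|01⟩ + c|10⟩ + d|11⟩, it is a product state iff ad − bc = 0.
Here (a, b, c, d) = (0, 0.07801, -0.997, 0): ad − bc = (0)(0) − (0.07801)(-0.997) = 0.07778 ≠ 0, so the state is entangled.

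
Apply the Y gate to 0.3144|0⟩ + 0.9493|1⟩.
-0.9493i|0⟩ + 0.3144i|1⟩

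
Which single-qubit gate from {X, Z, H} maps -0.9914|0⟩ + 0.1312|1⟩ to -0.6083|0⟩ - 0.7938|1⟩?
H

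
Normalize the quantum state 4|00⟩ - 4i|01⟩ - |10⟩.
0.6963|00⟩ - 0.6963i|01⟩ - 0.1741|10⟩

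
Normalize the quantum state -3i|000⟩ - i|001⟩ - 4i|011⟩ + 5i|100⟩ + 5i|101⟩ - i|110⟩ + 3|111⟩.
-0.3235i|000⟩ - 0.1078i|001⟩ - 0.4313i|011⟩ + 0.5392i|100⟩ + 0.5392i|101⟩ - 0.1078i|110⟩ + 0.3235|111⟩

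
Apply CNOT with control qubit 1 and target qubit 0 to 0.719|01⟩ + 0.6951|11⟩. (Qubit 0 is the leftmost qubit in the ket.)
0.6951|01⟩ + 0.719|11⟩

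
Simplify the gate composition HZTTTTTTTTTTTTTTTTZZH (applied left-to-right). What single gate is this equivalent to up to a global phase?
X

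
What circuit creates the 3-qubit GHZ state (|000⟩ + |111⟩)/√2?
H(q0) → CNOT(q0,q1) → CNOT(q0,q2)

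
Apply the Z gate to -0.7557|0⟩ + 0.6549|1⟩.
-0.7557|0⟩ - 0.6549|1⟩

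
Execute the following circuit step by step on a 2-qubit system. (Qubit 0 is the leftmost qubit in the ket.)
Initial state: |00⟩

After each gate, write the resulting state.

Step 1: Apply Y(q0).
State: i|10⟩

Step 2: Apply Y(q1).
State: -|11⟩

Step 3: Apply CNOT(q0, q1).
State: -|10⟩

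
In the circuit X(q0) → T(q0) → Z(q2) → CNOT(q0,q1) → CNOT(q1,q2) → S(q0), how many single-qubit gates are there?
4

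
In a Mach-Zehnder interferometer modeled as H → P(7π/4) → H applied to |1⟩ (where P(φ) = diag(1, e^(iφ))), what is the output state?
(0.1464 + (1/√8)i)|0⟩ + (0.8536 - (1/√8)i)|1⟩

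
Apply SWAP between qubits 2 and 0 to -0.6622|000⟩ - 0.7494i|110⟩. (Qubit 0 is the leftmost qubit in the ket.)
-0.6622|000⟩ - 0.7494i|011⟩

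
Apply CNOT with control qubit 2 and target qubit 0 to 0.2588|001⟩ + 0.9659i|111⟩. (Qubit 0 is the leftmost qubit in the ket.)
0.9659i|011⟩ + 0.2588|101⟩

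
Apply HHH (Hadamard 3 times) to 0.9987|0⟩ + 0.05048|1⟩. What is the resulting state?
0.7419|0⟩ + 0.6705|1⟩

H² = I, so H^3 = H: a single Hadamard. With (a, b) = (0.9987, 0.05048), H gives ((a + b)/√2, (a − b)/√2) = (0.7419, 0.6705).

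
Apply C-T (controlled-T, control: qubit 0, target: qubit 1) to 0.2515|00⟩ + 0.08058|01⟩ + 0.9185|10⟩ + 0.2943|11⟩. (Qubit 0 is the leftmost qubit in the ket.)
0.2515|00⟩ + 0.08058|01⟩ + 0.9185|10⟩ + (0.2081 + 0.2081i)|11⟩

C-T leaves the control-|0⟩ kets |00⟩, |01⟩ unchanged and applies T to qubit 1 on the control-|1⟩ pair (|10⟩, |11⟩).
T = [[1, 0], [0, (1/√2 + (1/√2)i)]].
With a = amp(|10⟩) = 0.9185 and b = amp(|11⟩) = 0.2943:
new amp(|10⟩) = (1)·a = 0.9185
new amp(|11⟩) = (1/√2 + (1/√2)i)·b = (0.2081 + 0.2081i)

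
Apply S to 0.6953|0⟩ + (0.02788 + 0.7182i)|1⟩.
0.6953|0⟩ + (-0.7182 + 0.02788i)|1⟩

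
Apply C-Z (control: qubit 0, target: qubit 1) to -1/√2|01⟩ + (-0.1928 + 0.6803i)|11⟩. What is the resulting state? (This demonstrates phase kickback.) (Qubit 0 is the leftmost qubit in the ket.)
-1/√2|01⟩ + (0.1928 - 0.6803i)|11⟩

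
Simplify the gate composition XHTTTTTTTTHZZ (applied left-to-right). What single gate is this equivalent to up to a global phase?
X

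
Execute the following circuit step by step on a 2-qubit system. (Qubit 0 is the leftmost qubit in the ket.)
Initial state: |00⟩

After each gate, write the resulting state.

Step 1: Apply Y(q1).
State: i|01⟩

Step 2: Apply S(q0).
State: i|01⟩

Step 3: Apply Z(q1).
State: -i|01⟩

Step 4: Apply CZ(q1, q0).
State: -i|01⟩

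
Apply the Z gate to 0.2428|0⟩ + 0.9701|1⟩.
0.2428|0⟩ - 0.9701|1⟩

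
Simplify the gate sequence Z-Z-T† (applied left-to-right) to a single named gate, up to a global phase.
T†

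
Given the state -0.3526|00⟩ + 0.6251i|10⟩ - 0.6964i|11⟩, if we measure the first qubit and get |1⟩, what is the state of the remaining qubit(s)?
0.668i|0⟩ - 0.7442i|1⟩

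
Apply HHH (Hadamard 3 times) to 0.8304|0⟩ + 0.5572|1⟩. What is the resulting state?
0.9812|0⟩ + 0.1932|1⟩

H² = I, so H^3 = H: a single Hadamard. With (a, b) = (0.8304, 0.5572), H gives ((a + b)/√2, (a − b)/√2) = (0.9812, 0.1932).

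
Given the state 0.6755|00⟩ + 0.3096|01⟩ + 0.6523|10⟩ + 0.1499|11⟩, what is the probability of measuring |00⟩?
0.4563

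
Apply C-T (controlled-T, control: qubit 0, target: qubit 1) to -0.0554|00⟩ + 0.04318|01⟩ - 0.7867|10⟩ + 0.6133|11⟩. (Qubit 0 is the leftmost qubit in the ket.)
-0.0554|00⟩ + 0.04318|01⟩ - 0.7867|10⟩ + (0.4337 + 0.4337i)|11⟩

C-T leaves the control-|0⟩ kets |00⟩, |01⟩ unchanged and applies T to qubit 1 on the control-|1⟩ pair (|10⟩, |11⟩).
T = [[1, 0], [0, (1/√2 + (1/√2)i)]].
With a = amp(|10⟩) = -0.7867 and b = amp(|11⟩) = 0.6133:
new amp(|10⟩) = (1)·a = -0.7867
new amp(|11⟩) = (1/√2 + (1/√2)i)·b = (0.4337 + 0.4337i)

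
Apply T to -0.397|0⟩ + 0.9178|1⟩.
-0.397|0⟩ + (0.649 + 0.649i)|1⟩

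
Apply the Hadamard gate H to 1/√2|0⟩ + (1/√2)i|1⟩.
(1/2 + (1/2)i)|0⟩ + (1/2 - (1/2)i)|1⟩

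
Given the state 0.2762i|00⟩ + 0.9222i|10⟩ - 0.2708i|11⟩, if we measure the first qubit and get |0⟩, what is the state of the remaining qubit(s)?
i|0⟩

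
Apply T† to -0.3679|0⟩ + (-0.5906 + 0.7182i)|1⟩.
-0.3679|0⟩ + (0.09023 + 0.9255i)|1⟩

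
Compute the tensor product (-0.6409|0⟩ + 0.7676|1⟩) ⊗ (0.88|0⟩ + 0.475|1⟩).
-0.564|00⟩ - 0.3044|01⟩ + 0.6755|10⟩ + 0.3646|11⟩

amp(|b₁b₂…⟩) = product of the factor amplitudes for bits b₁, b₂, …; only kets whose every factor amplitude is nonzero survive.
|00⟩: (-0.6409)(0.88) = -0.564
|01⟩: (-0.6409)(0.475) = -0.3044
|10⟩: (0.7676)(0.88) = 0.6755
|11⟩: (0.7676)(0.475) = 0.3646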